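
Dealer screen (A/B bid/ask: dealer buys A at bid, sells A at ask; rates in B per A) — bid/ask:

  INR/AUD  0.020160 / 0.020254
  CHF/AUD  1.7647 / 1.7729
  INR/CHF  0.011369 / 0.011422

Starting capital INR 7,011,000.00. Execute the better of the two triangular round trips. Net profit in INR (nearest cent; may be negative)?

Net result: INR -31,181.99 (no profitable arbitrage after spreads)

Best loop INR → AUD → CHF → INR:
INR 7,011,000.00 × 0.020160 (sell INR at bid) = AUD 141,341.76
AUD 141,341.76 ÷ 1.7729 (buy CHF at ask) = CHF 79,723.48
CHF 79,723.48 ÷ 0.011422 (buy INR at ask) = INR 6,979,818.01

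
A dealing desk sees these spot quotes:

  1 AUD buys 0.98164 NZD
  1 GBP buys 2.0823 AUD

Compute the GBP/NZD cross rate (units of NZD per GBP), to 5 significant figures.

GBP/NZD = 2.0441

1 GBP × 2.0823 = 2.0823 AUD
2.0823 AUD × 0.98164 = 2.04407 NZD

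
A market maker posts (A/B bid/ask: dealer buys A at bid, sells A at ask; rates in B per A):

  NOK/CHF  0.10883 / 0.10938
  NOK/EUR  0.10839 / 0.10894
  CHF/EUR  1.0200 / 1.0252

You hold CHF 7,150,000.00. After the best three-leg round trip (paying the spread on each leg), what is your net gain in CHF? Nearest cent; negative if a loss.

Best loop CHF → EUR → NOK → CHF:
CHF 7,150,000.00 × 1.0200 (sell CHF at bid) = EUR 7,293,000.00
EUR 7,293,000.00 ÷ 0.10894 (buy NOK at ask) = NOK 66,945,107.40
NOK 66,945,107.40 × 0.10883 (sell NOK at bid) = CHF 7,285,636.04

Net profit: CHF 135,636.04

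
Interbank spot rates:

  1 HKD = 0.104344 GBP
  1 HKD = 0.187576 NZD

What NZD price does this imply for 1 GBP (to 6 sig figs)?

1 GBP ÷ 0.104344 = 9.58368 HKD
9.58368 HKD × 0.187576 = 1.79767 NZD

GBP/NZD = 1.79767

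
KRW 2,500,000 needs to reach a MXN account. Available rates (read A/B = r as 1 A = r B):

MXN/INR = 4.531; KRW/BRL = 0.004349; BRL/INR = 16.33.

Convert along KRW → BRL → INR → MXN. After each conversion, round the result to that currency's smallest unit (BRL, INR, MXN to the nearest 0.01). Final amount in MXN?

MXN 39,185.15

KRW 2,500,000 × 0.004349 = BRL 10,872.50
BRL 10,872.50 × 16.33 = INR 177,547.92
INR 177,547.92 ÷ 4.531 = MXN 39,185.15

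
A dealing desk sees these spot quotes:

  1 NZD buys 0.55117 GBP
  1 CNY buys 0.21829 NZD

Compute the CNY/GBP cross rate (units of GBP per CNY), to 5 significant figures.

CNY/GBP = 0.12031

1 CNY × 0.21829 = 0.21829 NZD
0.21829 NZD × 0.55117 = 0.120315 GBP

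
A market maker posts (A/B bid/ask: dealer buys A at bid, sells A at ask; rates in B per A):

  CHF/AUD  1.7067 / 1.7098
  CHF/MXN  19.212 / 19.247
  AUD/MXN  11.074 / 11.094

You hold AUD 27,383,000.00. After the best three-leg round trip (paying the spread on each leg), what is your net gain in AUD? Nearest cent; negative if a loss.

Best loop AUD → CHF → MXN → AUD:
AUD 27,383,000.00 ÷ 1.7098 (buy CHF at ask) = CHF 16,015,323.43
CHF 16,015,323.43 × 19.212 (sell CHF at bid) = MXN 307,686,393.73
MXN 307,686,393.73 ÷ 11.094 (buy AUD at ask) = AUD 27,734,486.55

Net profit: AUD 351,486.55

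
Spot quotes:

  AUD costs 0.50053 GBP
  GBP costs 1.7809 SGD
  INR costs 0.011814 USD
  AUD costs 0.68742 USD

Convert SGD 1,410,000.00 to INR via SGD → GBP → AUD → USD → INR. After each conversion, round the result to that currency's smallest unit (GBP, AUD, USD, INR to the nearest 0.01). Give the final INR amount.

INR 92,039,587.78

SGD 1,410,000.00 ÷ 1.7809 = GBP 791,734.52
GBP 791,734.52 ÷ 0.50053 = AUD 1,581,792.34
AUD 1,581,792.34 × 0.68742 = USD 1,087,355.69
USD 1,087,355.69 ÷ 0.011814 = INR 92,039,587.78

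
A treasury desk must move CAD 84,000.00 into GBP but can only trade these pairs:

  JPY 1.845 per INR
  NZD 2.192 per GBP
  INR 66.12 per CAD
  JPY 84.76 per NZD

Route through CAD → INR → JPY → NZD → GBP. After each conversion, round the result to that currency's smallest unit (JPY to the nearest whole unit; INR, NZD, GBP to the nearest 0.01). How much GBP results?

CAD 84,000.00 × 66.12 = INR 5,554,080.00
INR 5,554,080.00 × 1.845 = JPY 10,247,278
JPY 10,247,278 ÷ 84.76 = NZD 120,897.57
NZD 120,897.57 ÷ 2.192 = GBP 55,154.00

GBP 55,154.00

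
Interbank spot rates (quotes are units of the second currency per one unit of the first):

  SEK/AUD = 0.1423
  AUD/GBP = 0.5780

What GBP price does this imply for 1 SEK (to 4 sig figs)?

SEK/GBP = 0.08225

1 SEK × 0.1423 = 0.1423 AUD
0.1423 AUD × 0.5780 = 0.0822494 GBP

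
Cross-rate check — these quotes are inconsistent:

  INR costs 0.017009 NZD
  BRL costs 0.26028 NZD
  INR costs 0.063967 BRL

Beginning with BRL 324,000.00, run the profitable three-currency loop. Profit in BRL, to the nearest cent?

Profitable loop is BRL → INR → NZD → BRL:
BRL 324,000.00 ÷ 0.063967 = INR 5,065,111.70
INR 5,065,111.70 × 0.017009 = NZD 86,152.48
NZD 86,152.48 ÷ 0.26028 = BRL 330,999.25
Profit = BRL 330,999.25 − BRL 324,000.00

Profit: BRL 6,999.25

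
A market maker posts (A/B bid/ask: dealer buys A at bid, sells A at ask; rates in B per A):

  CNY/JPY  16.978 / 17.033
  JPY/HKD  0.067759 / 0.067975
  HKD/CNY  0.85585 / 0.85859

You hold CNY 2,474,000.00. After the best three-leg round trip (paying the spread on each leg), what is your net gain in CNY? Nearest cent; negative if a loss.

Best loop CNY → HKD → JPY → CNY:
CNY 2,474,000.00 ÷ 0.85859 (buy HKD at ask) = HKD 2,881,468.45
HKD 2,881,468.45 ÷ 0.067975 (buy JPY at ask) = JPY 42,390,121
JPY 42,390,121 ÷ 17.033 (buy CNY at ask) = CNY 2,488,705.49

Net profit: CNY 14,705.49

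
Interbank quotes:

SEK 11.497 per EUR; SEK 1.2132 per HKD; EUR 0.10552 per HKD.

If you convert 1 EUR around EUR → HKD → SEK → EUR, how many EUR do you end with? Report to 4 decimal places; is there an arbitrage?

Around EUR → HKD → SEK → EUR: 1 ÷ 0.10552 × 1.2132 ÷ 11.497 = 1.000030
Product ≈ 1 (deviation 0.003%, within rounding noise).

1.0000 (no arbitrage)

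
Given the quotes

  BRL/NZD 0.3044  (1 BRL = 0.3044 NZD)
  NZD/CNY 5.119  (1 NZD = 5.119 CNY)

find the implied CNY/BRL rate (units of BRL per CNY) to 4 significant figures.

1 CNY ÷ 5.119 = 0.195351 NZD
0.195351 NZD ÷ 0.3044 = 0.641756 BRL

CNY/BRL = 0.6418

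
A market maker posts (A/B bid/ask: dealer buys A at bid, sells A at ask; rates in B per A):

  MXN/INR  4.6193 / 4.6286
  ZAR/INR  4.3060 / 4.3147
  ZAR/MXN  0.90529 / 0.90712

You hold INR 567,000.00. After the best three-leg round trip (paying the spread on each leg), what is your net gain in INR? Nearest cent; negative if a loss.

Net profit: INR 14,490.59

Best loop INR → MXN → ZAR → INR:
INR 567,000.00 ÷ 4.6286 (buy MXN at ask) = MXN 122,499.24
MXN 122,499.24 ÷ 0.90712 (buy ZAR at ask) = ZAR 135,041.94
ZAR 135,041.94 × 4.3060 (sell ZAR at bid) = INR 581,490.59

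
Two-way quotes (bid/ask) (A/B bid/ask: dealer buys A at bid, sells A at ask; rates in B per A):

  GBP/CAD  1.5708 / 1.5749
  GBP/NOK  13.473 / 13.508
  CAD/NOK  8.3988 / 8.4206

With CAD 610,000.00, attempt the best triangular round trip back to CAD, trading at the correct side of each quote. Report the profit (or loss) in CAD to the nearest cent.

Net profit: CAD 9,723.73

Best loop CAD → GBP → NOK → CAD:
CAD 610,000.00 ÷ 1.5749 (buy GBP at ask) = GBP 387,326.18
GBP 387,326.18 × 13.473 (sell GBP at bid) = NOK 5,218,445.62
NOK 5,218,445.62 ÷ 8.4206 (buy CAD at ask) = CAD 619,723.73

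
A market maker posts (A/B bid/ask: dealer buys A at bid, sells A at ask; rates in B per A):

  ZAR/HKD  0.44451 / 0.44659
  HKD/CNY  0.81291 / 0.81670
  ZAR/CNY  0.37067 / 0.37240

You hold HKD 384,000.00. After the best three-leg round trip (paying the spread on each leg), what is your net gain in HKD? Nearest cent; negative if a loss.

Net profit: HKD 6,253.77

Best loop HKD → ZAR → CNY → HKD:
HKD 384,000.00 ÷ 0.44659 (buy ZAR at ask) = ZAR 859,849.08
ZAR 859,849.08 × 0.37067 (sell ZAR at bid) = CNY 318,720.26
CNY 318,720.26 ÷ 0.81670 (buy HKD at ask) = HKD 390,253.77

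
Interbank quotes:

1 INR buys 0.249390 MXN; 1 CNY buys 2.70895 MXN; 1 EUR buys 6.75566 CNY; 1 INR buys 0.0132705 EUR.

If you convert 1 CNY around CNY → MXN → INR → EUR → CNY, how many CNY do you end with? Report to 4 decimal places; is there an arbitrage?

Around CNY → MXN → INR → EUR → CNY: 1 × 2.70895 ÷ 0.249390 × 0.0132705 × 6.75566 = 0.973816
Product < 1; profitable direction is CNY → EUR → INR → MXN → CNY.

0.9738 (arbitrage exists)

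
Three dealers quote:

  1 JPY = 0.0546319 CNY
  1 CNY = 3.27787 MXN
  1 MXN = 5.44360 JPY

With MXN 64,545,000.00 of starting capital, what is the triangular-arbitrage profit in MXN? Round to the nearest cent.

Profitable loop is MXN → CNY → JPY → MXN:
MXN 64,545,000.00 ÷ 3.27787 = CNY 19,691,140.89
CNY 19,691,140.89 ÷ 0.0546319 = JPY 360,433,023
JPY 360,433,023 ÷ 5.44360 = MXN 66,212,253.55
Profit = MXN 66,212,253.55 − MXN 64,545,000.00

Profit: MXN 1,667,253.55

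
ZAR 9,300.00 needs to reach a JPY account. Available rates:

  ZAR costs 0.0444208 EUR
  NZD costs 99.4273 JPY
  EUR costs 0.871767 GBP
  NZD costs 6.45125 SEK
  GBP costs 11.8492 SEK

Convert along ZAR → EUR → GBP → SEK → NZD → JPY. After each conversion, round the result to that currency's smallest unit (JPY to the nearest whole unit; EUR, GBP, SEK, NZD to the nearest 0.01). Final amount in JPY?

JPY 65,769

ZAR 9,300.00 × 0.0444208 = EUR 413.11
EUR 413.11 × 0.871767 = GBP 360.14
GBP 360.14 × 11.8492 = SEK 4,267.37
SEK 4,267.37 ÷ 6.45125 = NZD 661.48
NZD 661.48 × 99.4273 = JPY 65,769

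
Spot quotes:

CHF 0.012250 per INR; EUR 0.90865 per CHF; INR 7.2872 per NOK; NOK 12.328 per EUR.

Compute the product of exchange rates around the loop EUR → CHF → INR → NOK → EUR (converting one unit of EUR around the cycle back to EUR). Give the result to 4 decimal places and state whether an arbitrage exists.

Around EUR → CHF → INR → NOK → EUR: 1 ÷ 0.90865 ÷ 0.012250 ÷ 7.2872 ÷ 12.328 = 1.000032
Product ≈ 1 (deviation 0.003%, within rounding noise).

1.0000 (no arbitrage)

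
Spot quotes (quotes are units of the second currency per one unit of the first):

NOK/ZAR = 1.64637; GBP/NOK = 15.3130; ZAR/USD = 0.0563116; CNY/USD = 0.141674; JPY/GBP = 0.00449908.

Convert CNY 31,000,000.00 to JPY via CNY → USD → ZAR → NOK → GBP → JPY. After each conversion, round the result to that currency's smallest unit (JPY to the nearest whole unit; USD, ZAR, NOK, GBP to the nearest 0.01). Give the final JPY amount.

CNY 31,000,000.00 × 0.141674 = USD 4,391,894.00
USD 4,391,894.00 ÷ 0.0563116 = ZAR 77,992,704.88
ZAR 77,992,704.88 ÷ 1.64637 = NOK 47,372,525.54
NOK 47,372,525.54 ÷ 15.3130 = GBP 3,093,614.94
GBP 3,093,614.94 ÷ 0.00449908 = JPY 687,610,565

JPY 687,610,565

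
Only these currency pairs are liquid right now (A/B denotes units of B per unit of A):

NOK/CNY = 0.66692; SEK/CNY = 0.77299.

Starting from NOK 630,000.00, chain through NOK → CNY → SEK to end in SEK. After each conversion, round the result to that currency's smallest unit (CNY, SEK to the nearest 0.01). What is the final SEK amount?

SEK 543,551.15

NOK 630,000.00 × 0.66692 = CNY 420,159.60
CNY 420,159.60 ÷ 0.77299 = SEK 543,551.15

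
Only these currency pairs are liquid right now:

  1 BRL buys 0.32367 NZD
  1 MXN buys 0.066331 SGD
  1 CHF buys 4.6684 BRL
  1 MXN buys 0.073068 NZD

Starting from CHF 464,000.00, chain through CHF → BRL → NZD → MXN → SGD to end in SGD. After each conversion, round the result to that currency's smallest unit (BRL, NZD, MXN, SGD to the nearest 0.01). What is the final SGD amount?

CHF 464,000.00 × 4.6684 = BRL 2,166,137.60
BRL 2,166,137.60 × 0.32367 = NZD 701,113.76
NZD 701,113.76 ÷ 0.073068 = MXN 9,595,359.94
MXN 9,595,359.94 × 0.066331 = SGD 636,469.82

SGD 636,469.82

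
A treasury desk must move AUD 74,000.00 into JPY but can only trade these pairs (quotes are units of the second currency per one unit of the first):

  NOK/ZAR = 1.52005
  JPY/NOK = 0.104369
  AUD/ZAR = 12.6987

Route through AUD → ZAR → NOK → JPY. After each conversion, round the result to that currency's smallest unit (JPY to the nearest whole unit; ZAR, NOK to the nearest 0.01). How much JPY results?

AUD 74,000.00 × 12.6987 = ZAR 939,703.80
ZAR 939,703.80 ÷ 1.52005 = NOK 618,205.85
NOK 618,205.85 ÷ 0.104369 = JPY 5,923,271

JPY 5,923,271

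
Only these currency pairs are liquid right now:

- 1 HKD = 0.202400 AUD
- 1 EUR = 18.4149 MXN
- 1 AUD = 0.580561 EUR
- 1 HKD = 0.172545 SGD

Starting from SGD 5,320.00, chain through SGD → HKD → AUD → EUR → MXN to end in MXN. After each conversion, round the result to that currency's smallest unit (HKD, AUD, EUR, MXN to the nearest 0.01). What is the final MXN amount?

MXN 66,717.18

SGD 5,320.00 ÷ 0.172545 = HKD 30,832.54
HKD 30,832.54 × 0.202400 = AUD 6,240.51
AUD 6,240.51 × 0.580561 = EUR 3,623.00
EUR 3,623.00 × 18.4149 = MXN 66,717.18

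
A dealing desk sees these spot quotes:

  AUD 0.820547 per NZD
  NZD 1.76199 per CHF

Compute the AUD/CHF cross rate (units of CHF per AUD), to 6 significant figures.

AUD/CHF = 0.691661

1 AUD ÷ 0.820547 = 1.2187 NZD
1.2187 NZD ÷ 1.76199 = 0.691661 CHF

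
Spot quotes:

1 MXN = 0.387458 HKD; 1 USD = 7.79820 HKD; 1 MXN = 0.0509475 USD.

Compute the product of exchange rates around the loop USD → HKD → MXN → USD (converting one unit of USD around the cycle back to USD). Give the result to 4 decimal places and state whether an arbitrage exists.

Around USD → HKD → MXN → USD: 1 × 7.79820 ÷ 0.387458 × 0.0509475 = 1.025398
Product > 1; profitable direction is USD → HKD → MXN → USD.

1.0254 (arbitrage exists)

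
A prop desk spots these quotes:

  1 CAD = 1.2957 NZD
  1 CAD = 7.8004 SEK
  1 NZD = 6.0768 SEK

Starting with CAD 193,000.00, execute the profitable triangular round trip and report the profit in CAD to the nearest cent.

Profit: CAD 1,813.85

Profitable loop is CAD → NZD → SEK → CAD:
CAD 193,000.00 × 1.2957 = NZD 250,070.10
NZD 250,070.10 × 6.0768 = SEK 1,519,625.98
SEK 1,519,625.98 ÷ 7.8004 = CAD 194,813.85
Profit = CAD 194,813.85 − CAD 193,000.00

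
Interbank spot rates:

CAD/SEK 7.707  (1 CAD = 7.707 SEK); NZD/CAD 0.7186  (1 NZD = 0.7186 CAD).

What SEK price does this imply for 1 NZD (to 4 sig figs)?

1 NZD × 0.7186 = 0.7186 CAD
0.7186 CAD × 7.707 = 5.53825 SEK

NZD/SEK = 5.538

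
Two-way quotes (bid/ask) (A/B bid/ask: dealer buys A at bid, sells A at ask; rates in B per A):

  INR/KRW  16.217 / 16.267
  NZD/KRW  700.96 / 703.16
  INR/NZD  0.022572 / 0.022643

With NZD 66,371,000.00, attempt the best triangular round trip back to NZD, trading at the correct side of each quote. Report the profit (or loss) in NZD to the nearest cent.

Best loop NZD → INR → KRW → NZD:
NZD 66,371,000.00 ÷ 0.022643 (buy INR at ask) = INR 2,931,192,863.14
INR 2,931,192,863.14 × 16.217 (sell INR at bid) = KRW 47,535,154,661
KRW 47,535,154,661 ÷ 703.16 (buy NZD at ask) = NZD 67,602,188.21

Net profit: NZD 1,231,188.21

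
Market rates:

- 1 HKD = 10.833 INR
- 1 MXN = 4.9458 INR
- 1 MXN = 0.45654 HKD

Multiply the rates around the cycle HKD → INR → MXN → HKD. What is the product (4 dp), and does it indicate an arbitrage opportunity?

1.0000 (no arbitrage)

Around HKD → INR → MXN → HKD: 1 × 10.833 ÷ 4.9458 × 0.45654 = 0.999979
Product ≈ 1 (deviation 0.002%, within rounding noise).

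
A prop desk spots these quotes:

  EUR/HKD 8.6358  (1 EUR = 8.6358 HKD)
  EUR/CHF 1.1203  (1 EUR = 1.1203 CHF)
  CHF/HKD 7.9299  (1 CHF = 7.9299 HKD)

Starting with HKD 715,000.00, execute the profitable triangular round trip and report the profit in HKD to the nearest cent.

Profitable loop is HKD → EUR → CHF → HKD:
HKD 715,000.00 ÷ 8.6358 = EUR 82,794.88
EUR 82,794.88 × 1.1203 = CHF 92,755.10
CHF 92,755.10 × 7.9299 = HKD 735,538.67
Profit = HKD 735,538.67 − HKD 715,000.00

Profit: HKD 20,538.67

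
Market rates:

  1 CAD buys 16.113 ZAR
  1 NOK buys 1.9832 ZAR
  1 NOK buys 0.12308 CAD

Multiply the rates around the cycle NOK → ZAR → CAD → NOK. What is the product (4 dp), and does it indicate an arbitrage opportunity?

1.0000 (no arbitrage)

Around NOK → ZAR → CAD → NOK: 1 × 1.9832 ÷ 16.113 ÷ 0.12308 = 1.000006
Product ≈ 1 (deviation 0.001%, within rounding noise).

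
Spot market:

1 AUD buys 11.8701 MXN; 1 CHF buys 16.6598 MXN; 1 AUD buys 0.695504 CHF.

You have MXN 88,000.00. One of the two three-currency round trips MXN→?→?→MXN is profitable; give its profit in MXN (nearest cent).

Profit: MXN 2,150.40

Profitable loop is MXN → CHF → AUD → MXN:
MXN 88,000.00 ÷ 16.6598 = CHF 5,282.18
CHF 5,282.18 ÷ 0.695504 = AUD 7,594.75
AUD 7,594.75 × 11.8701 = MXN 90,150.40
Profit = MXN 90,150.40 − MXN 88,000.00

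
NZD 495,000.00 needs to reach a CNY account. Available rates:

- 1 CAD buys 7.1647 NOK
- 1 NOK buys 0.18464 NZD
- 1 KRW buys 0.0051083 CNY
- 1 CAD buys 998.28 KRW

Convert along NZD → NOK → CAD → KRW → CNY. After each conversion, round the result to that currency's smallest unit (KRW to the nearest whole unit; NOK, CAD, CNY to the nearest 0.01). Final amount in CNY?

NZD 495,000.00 ÷ 0.18464 = NOK 2,680,892.55
NOK 2,680,892.55 ÷ 7.1647 = CAD 374,180.71
CAD 374,180.71 × 998.28 = KRW 373,537,119
KRW 373,537,119 × 0.0051083 = CNY 1,908,139.66

CNY 1,908,139.66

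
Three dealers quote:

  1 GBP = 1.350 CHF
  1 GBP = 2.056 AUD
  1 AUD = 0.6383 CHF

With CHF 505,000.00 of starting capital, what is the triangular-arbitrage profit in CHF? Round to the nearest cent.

Profitable loop is CHF → AUD → GBP → CHF:
CHF 505,000.00 ÷ 0.6383 = AUD 791,164.03
AUD 791,164.03 ÷ 2.056 = GBP 384,807.41
GBP 384,807.41 × 1.350 = CHF 519,490.00
Profit = CHF 519,490.00 − CHF 505,000.00

Profit: CHF 14,490.00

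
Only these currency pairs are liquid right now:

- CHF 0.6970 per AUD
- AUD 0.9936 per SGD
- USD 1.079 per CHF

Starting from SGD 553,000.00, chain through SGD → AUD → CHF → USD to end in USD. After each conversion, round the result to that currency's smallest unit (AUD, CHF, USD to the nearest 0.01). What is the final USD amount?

USD 413,229.14

SGD 553,000.00 × 0.9936 = AUD 549,460.80
AUD 549,460.80 × 0.6970 = CHF 382,974.18
CHF 382,974.18 × 1.079 = USD 413,229.14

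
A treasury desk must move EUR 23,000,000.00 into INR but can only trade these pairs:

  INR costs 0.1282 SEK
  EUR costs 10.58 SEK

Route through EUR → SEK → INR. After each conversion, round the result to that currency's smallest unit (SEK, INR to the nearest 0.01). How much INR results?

EUR 23,000,000.00 × 10.58 = SEK 243,340,000.00
SEK 243,340,000.00 ÷ 0.1282 = INR 1,898,127,925.12

INR 1,898,127,925.12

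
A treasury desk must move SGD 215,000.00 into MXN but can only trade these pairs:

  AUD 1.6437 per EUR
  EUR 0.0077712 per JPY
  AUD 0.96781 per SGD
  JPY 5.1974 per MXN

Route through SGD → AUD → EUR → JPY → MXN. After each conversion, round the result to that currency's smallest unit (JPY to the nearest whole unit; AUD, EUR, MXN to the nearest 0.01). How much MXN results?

SGD 215,000.00 × 0.96781 = AUD 208,079.15
AUD 208,079.15 ÷ 1.6437 = EUR 126,591.93
EUR 126,591.93 ÷ 0.0077712 = JPY 16,289,882
JPY 16,289,882 ÷ 5.1974 = MXN 3,134,236.73

MXN 3,134,236.73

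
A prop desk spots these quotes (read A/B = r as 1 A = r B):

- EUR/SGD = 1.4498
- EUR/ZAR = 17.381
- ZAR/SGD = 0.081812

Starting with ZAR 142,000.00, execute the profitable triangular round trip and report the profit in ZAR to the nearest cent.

Profitable loop is ZAR → EUR → SGD → ZAR:
ZAR 142,000.00 ÷ 17.381 = EUR 8,169.84
EUR 8,169.84 × 1.4498 = SGD 11,844.63
SGD 11,844.63 ÷ 0.081812 = ZAR 144,778.70
Profit = ZAR 144,778.70 − ZAR 142,000.00

Profit: ZAR 2,778.70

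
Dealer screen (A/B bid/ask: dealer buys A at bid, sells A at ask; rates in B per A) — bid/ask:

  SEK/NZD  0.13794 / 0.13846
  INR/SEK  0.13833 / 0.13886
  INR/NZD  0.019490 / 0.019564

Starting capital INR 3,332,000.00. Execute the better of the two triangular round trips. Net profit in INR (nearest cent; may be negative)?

Best loop INR → NZD → SEK → INR:
INR 3,332,000.00 × 0.019490 (sell INR at bid) = NZD 64,940.68
NZD 64,940.68 ÷ 0.13846 (buy SEK at ask) = SEK 469,021.23
SEK 469,021.23 ÷ 0.13886 (buy INR at ask) = INR 3,377,655.43

Net profit: INR 45,655.43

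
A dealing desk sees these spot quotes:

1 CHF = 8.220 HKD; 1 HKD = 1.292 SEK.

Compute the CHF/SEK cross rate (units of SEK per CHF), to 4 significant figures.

CHF/SEK = 10.62

1 CHF × 8.220 = 8.22 HKD
8.22 HKD × 1.292 = 10.6202 SEK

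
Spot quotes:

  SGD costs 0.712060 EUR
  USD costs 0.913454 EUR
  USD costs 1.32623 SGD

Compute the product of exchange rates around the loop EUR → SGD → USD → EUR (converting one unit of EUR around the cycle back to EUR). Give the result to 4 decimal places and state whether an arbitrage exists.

Around EUR → SGD → USD → EUR: 1 ÷ 0.712060 ÷ 1.32623 × 0.913454 = 0.967278
Product < 1; profitable direction is EUR → USD → SGD → EUR.

0.9673 (arbitrage exists)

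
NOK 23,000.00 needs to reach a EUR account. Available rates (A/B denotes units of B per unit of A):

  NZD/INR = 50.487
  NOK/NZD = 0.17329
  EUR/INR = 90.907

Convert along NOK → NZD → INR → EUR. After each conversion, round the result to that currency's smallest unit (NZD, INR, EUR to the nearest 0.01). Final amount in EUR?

EUR 2,213.52

NOK 23,000.00 × 0.17329 = NZD 3,985.67
NZD 3,985.67 × 50.487 = INR 201,224.52
INR 201,224.52 ÷ 90.907 = EUR 2,213.52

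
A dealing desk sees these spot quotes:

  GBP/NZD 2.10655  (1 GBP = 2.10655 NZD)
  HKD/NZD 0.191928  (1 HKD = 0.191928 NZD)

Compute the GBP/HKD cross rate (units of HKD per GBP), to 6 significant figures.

1 GBP × 2.10655 = 2.10655 NZD
2.10655 NZD ÷ 0.191928 = 10.9757 HKD

GBP/HKD = 10.9757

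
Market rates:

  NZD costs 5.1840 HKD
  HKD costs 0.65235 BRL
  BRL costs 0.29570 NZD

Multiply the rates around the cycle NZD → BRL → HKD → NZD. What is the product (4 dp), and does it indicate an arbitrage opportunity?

Around NZD → BRL → HKD → NZD: 1 ÷ 0.29570 ÷ 0.65235 ÷ 5.1840 = 1.000007
Product ≈ 1 (deviation 0.001%, within rounding noise).

1.0000 (no arbitrage)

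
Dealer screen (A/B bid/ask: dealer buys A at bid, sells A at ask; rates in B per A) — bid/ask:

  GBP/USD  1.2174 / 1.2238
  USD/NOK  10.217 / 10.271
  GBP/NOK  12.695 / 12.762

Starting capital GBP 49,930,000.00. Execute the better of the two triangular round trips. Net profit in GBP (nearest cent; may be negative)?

Best loop GBP → NOK → USD → GBP:
GBP 49,930,000.00 × 12.695 (sell GBP at bid) = NOK 633,861,350.00
NOK 633,861,350.00 ÷ 10.271 (buy USD at ask) = USD 61,713,693.90
USD 61,713,693.90 ÷ 1.2238 (buy GBP at ask) = GBP 50,427,924.41

Net profit: GBP 497,924.41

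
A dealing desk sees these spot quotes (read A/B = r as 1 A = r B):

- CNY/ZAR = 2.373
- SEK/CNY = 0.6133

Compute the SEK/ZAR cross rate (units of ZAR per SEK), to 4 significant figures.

SEK/ZAR = 1.455

1 SEK × 0.6133 = 0.6133 CNY
0.6133 CNY × 2.373 = 1.45536 ZAR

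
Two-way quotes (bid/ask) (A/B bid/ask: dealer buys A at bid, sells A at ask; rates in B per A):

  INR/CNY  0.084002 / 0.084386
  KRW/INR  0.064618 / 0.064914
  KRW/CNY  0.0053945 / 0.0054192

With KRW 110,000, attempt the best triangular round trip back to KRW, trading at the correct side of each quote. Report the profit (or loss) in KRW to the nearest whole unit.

Best loop KRW → INR → CNY → KRW:
KRW 110,000 × 0.064618 (sell KRW at bid) = INR 7,107.98
INR 7,107.98 × 0.084002 (sell INR at bid) = CNY 597.08
CNY 597.08 ÷ 0.0054192 (buy KRW at ask) = KRW 110,179

Net profit: KRW 179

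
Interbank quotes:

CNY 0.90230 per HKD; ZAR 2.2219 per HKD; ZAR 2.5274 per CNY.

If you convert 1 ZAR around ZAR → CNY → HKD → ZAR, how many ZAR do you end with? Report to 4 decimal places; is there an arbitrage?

0.9743 (arbitrage exists)

Around ZAR → CNY → HKD → ZAR: 1 ÷ 2.5274 ÷ 0.90230 × 2.2219 = 0.974315
Product < 1; profitable direction is ZAR → HKD → CNY → ZAR.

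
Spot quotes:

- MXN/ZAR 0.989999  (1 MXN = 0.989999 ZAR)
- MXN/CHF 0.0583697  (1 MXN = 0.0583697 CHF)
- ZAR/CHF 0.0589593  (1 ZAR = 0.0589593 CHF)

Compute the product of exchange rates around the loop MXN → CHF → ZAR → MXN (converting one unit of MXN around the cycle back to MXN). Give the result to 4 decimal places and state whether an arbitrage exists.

1.0000 (no arbitrage)

Around MXN → CHF → ZAR → MXN: 1 × 0.0583697 ÷ 0.0589593 ÷ 0.989999 = 1.000001
Product ≈ 1 (deviation 0.000%, within rounding noise).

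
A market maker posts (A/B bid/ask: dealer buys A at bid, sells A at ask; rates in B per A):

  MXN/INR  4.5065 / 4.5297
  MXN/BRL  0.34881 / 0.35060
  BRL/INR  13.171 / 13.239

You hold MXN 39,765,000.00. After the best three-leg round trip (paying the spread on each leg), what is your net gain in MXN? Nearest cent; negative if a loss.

Net profit: MXN 566,021.68

Best loop MXN → BRL → INR → MXN:
MXN 39,765,000.00 × 0.34881 (sell MXN at bid) = BRL 13,870,429.65
BRL 13,870,429.65 × 13.171 (sell BRL at bid) = INR 182,687,428.92
INR 182,687,428.92 ÷ 4.5297 (buy MXN at ask) = MXN 40,331,021.68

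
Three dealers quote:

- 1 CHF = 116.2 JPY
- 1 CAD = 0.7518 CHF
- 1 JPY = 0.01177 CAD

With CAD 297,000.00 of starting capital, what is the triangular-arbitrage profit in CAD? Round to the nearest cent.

Profit: CAD 8,380.54

Profitable loop is CAD → CHF → JPY → CAD:
CAD 297,000.00 × 0.7518 = CHF 223,284.60
CHF 223,284.60 × 116.2 = JPY 25,945,671
JPY 25,945,671 × 0.01177 = CAD 305,380.54
Profit = CAD 305,380.54 − CAD 297,000.00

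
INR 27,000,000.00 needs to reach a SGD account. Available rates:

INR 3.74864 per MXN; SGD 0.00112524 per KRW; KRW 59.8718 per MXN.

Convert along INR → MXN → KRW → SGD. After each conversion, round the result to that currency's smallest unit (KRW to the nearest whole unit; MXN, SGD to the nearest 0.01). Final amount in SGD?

INR 27,000,000.00 ÷ 3.74864 = MXN 7,202,612.15
MXN 7,202,612.15 × 59.8718 = KRW 431,233,354
KRW 431,233,354 × 0.00112524 = SGD 485,241.02

SGD 485,241.02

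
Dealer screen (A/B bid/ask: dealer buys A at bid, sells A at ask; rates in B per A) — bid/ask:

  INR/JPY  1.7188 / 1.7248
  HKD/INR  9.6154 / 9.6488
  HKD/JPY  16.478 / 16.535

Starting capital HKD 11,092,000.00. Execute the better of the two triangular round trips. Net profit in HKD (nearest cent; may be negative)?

Net result: HKD -5,400.42 (no profitable arbitrage after spreads)

Best loop HKD → INR → JPY → HKD:
HKD 11,092,000.00 × 9.6154 (sell HKD at bid) = INR 106,654,016.80
INR 106,654,016.80 × 1.7188 (sell INR at bid) = JPY 183,316,924
JPY 183,316,924 ÷ 16.535 (buy HKD at ask) = HKD 11,086,599.58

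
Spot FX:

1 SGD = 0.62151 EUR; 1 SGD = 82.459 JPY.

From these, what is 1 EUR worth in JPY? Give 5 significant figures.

EUR/JPY = 132.68

1 EUR ÷ 0.62151 = 1.60898 SGD
1.60898 SGD × 82.459 = 132.675 JPY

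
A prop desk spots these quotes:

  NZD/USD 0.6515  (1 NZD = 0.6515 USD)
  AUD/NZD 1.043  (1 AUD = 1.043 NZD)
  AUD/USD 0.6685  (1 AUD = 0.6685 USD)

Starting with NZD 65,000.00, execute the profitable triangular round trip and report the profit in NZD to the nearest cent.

Profitable loop is NZD → USD → AUD → NZD:
NZD 65,000.00 × 0.6515 = USD 42,347.50
USD 42,347.50 ÷ 0.6685 = AUD 63,347.05
AUD 63,347.05 × 1.043 = NZD 66,070.97
Profit = NZD 66,070.97 − NZD 65,000.00

Profit: NZD 1,070.97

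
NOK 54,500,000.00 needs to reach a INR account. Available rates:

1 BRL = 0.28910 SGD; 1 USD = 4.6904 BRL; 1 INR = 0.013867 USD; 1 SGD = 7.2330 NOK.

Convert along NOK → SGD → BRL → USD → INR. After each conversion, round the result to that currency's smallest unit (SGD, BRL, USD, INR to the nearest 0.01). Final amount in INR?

INR 400,716,798.15

NOK 54,500,000.00 ÷ 7.2330 = SGD 7,534,909.44
SGD 7,534,909.44 ÷ 0.28910 = BRL 26,063,332.55
BRL 26,063,332.55 ÷ 4.6904 = USD 5,556,739.84
USD 5,556,739.84 ÷ 0.013867 = INR 400,716,798.15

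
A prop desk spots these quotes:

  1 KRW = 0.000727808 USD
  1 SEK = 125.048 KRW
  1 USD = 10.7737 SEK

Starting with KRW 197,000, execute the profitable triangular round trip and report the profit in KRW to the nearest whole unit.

Profitable loop is KRW → SEK → USD → KRW:
KRW 197,000 ÷ 125.048 = SEK 1,575.40
SEK 1,575.40 ÷ 10.7737 = USD 146.23
USD 146.23 ÷ 0.000727808 = KRW 200,913
Profit = KRW 200,913 − KRW 197,000

Profit: KRW 3,913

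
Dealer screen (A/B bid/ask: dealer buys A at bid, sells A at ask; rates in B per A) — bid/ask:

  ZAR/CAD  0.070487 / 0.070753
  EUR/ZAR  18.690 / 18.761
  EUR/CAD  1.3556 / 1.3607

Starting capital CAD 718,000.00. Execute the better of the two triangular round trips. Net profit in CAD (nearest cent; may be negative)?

Net profit: CAD 15,255.22

Best loop CAD → ZAR → EUR → CAD:
CAD 718,000.00 ÷ 0.070753 (buy ZAR at ask) = ZAR 10,147,979.59
ZAR 10,147,979.59 ÷ 18.761 (buy EUR at ask) = EUR 540,908.25
EUR 540,908.25 × 1.3556 (sell EUR at bid) = CAD 733,255.22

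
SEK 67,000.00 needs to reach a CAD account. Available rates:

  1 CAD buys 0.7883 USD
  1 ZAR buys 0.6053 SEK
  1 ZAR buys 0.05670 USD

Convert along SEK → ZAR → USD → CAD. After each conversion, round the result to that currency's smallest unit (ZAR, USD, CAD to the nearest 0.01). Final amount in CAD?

CAD 7,961.51

SEK 67,000.00 ÷ 0.6053 = ZAR 110,688.91
ZAR 110,688.91 × 0.05670 = USD 6,276.06
USD 6,276.06 ÷ 0.7883 = CAD 7,961.51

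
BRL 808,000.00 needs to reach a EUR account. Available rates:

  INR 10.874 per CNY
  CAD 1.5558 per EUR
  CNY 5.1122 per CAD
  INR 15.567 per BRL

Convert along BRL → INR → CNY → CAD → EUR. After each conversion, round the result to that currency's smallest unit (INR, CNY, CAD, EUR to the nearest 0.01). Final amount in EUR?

EUR 145,433.80

BRL 808,000.00 × 15.567 = INR 12,578,136.00
INR 12,578,136.00 ÷ 10.874 = CNY 1,156,716.57
CNY 1,156,716.57 ÷ 5.1122 = CAD 226,265.91
CAD 226,265.91 ÷ 1.5558 = EUR 145,433.80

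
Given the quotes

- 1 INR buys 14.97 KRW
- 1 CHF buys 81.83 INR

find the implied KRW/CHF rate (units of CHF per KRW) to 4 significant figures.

KRW/CHF = 0.0008163

1 KRW ÷ 14.97 = 0.0668003 INR
0.0668003 INR ÷ 81.83 = 0.00081633 CHF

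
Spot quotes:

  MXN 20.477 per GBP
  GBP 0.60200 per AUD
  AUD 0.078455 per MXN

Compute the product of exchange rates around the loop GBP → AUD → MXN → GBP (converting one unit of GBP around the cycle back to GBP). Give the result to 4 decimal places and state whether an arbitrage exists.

Around GBP → AUD → MXN → GBP: 1 ÷ 0.60200 ÷ 0.078455 ÷ 20.477 = 1.033991
Product > 1; profitable direction is GBP → AUD → MXN → GBP.

1.0340 (arbitrage exists)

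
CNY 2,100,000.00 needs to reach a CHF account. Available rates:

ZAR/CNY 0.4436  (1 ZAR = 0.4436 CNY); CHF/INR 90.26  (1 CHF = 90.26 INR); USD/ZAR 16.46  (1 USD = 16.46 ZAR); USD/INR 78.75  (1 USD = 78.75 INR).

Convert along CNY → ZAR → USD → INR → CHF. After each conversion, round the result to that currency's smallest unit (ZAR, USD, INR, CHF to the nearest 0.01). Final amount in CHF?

CHF 250,930.33

CNY 2,100,000.00 ÷ 0.4436 = ZAR 4,733,994.59
ZAR 4,733,994.59 ÷ 16.46 = USD 287,605.99
USD 287,605.99 × 78.75 = INR 22,648,971.71
INR 22,648,971.71 ÷ 90.26 = CHF 250,930.33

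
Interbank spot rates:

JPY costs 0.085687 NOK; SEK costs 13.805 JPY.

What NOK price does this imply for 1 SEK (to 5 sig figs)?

1 SEK × 13.805 = 13.805 JPY
13.805 JPY × 0.085687 = 1.18291 NOK

SEK/NOK = 1.1829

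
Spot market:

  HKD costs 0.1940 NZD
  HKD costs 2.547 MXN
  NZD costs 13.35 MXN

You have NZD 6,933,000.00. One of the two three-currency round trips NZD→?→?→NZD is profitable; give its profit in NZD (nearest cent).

Profitable loop is NZD → MXN → HKD → NZD:
NZD 6,933,000.00 × 13.35 = MXN 92,555,550.00
MXN 92,555,550.00 ÷ 2.547 = HKD 36,339,045.94
HKD 36,339,045.94 × 0.1940 = NZD 7,049,774.91
Profit = NZD 7,049,774.91 − NZD 6,933,000.00

Profit: NZD 116,774.91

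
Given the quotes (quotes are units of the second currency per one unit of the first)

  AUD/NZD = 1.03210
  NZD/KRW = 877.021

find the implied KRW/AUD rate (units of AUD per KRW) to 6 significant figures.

1 KRW ÷ 877.021 = 0.00114022 NZD
0.00114022 NZD ÷ 1.03210 = 0.00110476 AUD

KRW/AUD = 0.00110476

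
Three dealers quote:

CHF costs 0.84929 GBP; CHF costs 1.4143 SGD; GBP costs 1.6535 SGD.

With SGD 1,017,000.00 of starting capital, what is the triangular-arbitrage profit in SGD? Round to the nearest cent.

Profit: SGD 7,241.30

Profitable loop is SGD → GBP → CHF → SGD:
SGD 1,017,000.00 ÷ 1.6535 = GBP 615,058.97
GBP 615,058.97 ÷ 0.84929 = CHF 724,203.71
CHF 724,203.71 × 1.4143 = SGD 1,024,241.30
Profit = SGD 1,024,241.30 − SGD 1,017,000.00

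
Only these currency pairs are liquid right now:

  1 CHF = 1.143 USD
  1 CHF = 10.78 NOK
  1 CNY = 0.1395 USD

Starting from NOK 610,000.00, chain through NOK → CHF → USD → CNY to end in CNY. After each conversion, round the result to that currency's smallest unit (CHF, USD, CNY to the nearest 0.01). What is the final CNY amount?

CNY 463,642.37

NOK 610,000.00 ÷ 10.78 = CHF 56,586.27
CHF 56,586.27 × 1.143 = USD 64,678.11
USD 64,678.11 ÷ 0.1395 = CNY 463,642.37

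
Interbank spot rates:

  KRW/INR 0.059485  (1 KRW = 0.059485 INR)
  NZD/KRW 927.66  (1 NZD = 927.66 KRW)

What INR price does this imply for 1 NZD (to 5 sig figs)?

1 NZD × 927.66 = 927.66 KRW
927.66 KRW × 0.059485 = 55.1819 INR

NZD/INR = 55.182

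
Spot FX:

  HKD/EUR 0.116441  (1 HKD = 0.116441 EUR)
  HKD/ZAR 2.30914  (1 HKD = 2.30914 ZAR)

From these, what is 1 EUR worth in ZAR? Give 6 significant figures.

EUR/ZAR = 19.8310

1 EUR ÷ 0.116441 = 8.58804 HKD
8.58804 HKD × 2.30914 = 19.831 ZAR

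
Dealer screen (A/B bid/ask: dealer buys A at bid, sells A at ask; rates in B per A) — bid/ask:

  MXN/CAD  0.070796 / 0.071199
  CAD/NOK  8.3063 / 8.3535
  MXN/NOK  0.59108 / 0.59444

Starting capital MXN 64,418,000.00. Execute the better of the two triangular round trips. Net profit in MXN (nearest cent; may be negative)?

Net result: MXN -398,669.10 (no profitable arbitrage after spreads)

Best loop MXN → NOK → CAD → MXN:
MXN 64,418,000.00 × 0.59108 (sell MXN at bid) = NOK 38,076,191.44
NOK 38,076,191.44 ÷ 8.3535 (buy CAD at ask) = CAD 4,558,112.34
CAD 4,558,112.34 ÷ 0.071199 (buy MXN at ask) = MXN 64,019,330.90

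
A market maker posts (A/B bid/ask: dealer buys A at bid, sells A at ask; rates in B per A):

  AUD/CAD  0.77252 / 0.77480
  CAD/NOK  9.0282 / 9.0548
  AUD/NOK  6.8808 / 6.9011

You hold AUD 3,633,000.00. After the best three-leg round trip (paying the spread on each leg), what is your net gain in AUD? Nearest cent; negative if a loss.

Best loop AUD → CAD → NOK → AUD:
AUD 3,633,000.00 × 0.77252 (sell AUD at bid) = CAD 2,806,565.16
CAD 2,806,565.16 × 9.0282 (sell CAD at bid) = NOK 25,338,231.58
NOK 25,338,231.58 ÷ 6.9011 (buy AUD at ask) = AUD 3,671,622.14

Net profit: AUD 38,622.14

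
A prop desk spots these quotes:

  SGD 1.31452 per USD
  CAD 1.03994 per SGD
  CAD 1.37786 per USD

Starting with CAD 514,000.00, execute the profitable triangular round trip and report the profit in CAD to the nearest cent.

Profit: CAD 4,075.11

Profitable loop is CAD → SGD → USD → CAD:
CAD 514,000.00 ÷ 1.03994 = SGD 494,259.28
SGD 494,259.28 ÷ 1.31452 = USD 375,999.82
USD 375,999.82 × 1.37786 = CAD 518,075.11
Profit = CAD 518,075.11 − CAD 514,000.00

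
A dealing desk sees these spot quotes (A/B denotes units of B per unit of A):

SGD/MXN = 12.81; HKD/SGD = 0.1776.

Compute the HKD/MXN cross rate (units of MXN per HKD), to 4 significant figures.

1 HKD × 0.1776 = 0.1776 SGD
0.1776 SGD × 12.81 = 2.27506 MXN

HKD/MXN = 2.275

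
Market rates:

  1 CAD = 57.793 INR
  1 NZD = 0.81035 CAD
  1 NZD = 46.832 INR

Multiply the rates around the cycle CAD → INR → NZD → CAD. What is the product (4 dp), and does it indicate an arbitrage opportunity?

Around CAD → INR → NZD → CAD: 1 × 57.793 ÷ 46.832 × 0.81035 = 1.000012
Product ≈ 1 (deviation 0.001%, within rounding noise).

1.0000 (no arbitrage)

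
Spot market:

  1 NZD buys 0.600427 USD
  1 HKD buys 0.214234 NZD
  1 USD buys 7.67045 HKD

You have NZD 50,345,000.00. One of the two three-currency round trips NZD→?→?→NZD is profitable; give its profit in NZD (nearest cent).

Profitable loop is NZD → HKD → USD → NZD:
NZD 50,345,000.00 ÷ 0.214234 = HKD 235,000,046.68
HKD 235,000,046.68 ÷ 7.67045 = USD 30,637,061.28
USD 30,637,061.28 ÷ 0.600427 = NZD 51,025,455.68
Profit = NZD 51,025,455.68 − NZD 50,345,000.00

Profit: NZD 680,455.68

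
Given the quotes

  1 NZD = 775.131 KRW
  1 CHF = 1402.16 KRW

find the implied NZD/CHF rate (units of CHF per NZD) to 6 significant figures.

NZD/CHF = 0.552812

1 NZD × 775.131 = 775.131 KRW
775.131 KRW ÷ 1402.16 = 0.552812 CHF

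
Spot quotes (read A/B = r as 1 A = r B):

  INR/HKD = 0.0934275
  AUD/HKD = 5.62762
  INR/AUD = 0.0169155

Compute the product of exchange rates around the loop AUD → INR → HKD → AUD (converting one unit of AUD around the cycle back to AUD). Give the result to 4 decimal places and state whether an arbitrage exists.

0.9814 (arbitrage exists)

Around AUD → INR → HKD → AUD: 1 ÷ 0.0169155 × 0.0934275 ÷ 5.62762 = 0.981443
Product < 1; profitable direction is AUD → HKD → INR → AUD.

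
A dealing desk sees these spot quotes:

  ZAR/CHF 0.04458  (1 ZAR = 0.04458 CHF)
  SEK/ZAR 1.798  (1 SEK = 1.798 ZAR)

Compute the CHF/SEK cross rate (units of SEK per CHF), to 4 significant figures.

1 CHF ÷ 0.04458 = 22.4316 ZAR
22.4316 ZAR ÷ 1.798 = 12.4759 SEK

CHF/SEK = 12.48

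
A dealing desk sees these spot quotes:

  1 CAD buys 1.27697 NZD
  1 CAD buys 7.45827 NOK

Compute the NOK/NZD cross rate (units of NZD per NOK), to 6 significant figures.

NOK/NZD = 0.171215

1 NOK ÷ 7.45827 = 0.134079 CAD
0.134079 CAD × 1.27697 = 0.171215 NZD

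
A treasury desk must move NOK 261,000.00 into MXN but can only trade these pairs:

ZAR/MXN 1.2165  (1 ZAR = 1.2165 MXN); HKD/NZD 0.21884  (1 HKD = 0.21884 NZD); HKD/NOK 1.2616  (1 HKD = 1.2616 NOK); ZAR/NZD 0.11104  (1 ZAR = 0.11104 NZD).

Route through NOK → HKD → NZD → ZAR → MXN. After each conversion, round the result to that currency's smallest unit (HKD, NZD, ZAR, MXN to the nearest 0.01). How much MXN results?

MXN 495,995.99

NOK 261,000.00 ÷ 1.2616 = HKD 206,880.15
HKD 206,880.15 × 0.21884 = NZD 45,273.65
NZD 45,273.65 ÷ 0.11104 = ZAR 407,723.79
ZAR 407,723.79 × 1.2165 = MXN 495,995.99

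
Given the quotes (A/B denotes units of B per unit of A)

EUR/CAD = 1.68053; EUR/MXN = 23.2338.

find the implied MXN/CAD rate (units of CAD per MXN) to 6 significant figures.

MXN/CAD = 0.0723313

1 MXN ÷ 23.2338 = 0.0430407 EUR
0.0430407 EUR × 1.68053 = 0.0723313 CAD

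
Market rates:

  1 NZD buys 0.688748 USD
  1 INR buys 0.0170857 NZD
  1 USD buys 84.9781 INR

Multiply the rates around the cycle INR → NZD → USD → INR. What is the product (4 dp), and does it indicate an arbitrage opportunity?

1.0000 (no arbitrage)

Around INR → NZD → USD → INR: 1 × 0.0170857 × 0.688748 × 84.9781 = 1.000000
Product ≈ 1 (deviation 0.000%, within rounding noise).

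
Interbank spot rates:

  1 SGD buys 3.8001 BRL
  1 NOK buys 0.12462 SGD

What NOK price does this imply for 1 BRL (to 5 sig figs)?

1 BRL ÷ 3.8001 = 0.263151 SGD
0.263151 SGD ÷ 0.12462 = 2.11163 NOK

BRL/NOK = 2.1116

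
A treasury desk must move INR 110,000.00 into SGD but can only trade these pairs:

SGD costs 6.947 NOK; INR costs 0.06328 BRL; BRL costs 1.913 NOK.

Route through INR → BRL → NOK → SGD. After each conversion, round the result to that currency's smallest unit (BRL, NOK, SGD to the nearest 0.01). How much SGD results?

INR 110,000.00 × 0.06328 = BRL 6,960.80
BRL 6,960.80 × 1.913 = NOK 13,316.01
NOK 13,316.01 ÷ 6.947 = SGD 1,916.80

SGD 1,916.80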